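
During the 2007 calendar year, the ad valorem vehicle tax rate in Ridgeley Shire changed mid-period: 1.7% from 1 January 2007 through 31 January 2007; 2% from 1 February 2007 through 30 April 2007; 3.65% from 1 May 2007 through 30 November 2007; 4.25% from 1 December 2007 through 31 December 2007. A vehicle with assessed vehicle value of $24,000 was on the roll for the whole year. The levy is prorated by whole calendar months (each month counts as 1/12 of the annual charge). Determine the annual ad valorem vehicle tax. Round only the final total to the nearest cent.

$750.00

1 January – 31 January 2007: 1 month at 1.7% → $24,000 × 1.7% × 1/12 = $34.0000
1 February – 30 April 2007: 3 months at 2% → $24,000 × 2% × 3/12 = $120.0000
1 May – 30 November 2007: 7 months at 3.65% → $24,000 × 3.65% × 7/12 = $511.0000
1 December – 31 December 2007: 1 month at 4.25% → $24,000 × 4.25% × 1/12 = $85.0000
Total = $750.0000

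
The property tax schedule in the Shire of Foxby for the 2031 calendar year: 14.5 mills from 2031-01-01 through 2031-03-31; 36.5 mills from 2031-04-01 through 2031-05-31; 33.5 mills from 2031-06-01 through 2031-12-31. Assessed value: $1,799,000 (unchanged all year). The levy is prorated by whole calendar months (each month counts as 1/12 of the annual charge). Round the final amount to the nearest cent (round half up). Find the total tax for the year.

$52,620.75

2031-01-01 to 2031-03-31: 3 months at 14.5 mills → $1,799,000 × 1.45% × 3/12 = $6,521.3750
2031-04-01 to 2031-05-31: 2 months at 36.5 mills → $1,799,000 × 3.65% × 2/12 = $10,943.9167
2031-06-01 to 2031-12-31: 7 months at 33.5 mills → $1,799,000 × 3.35% × 7/12 = $35,155.4583
Total = $52,620.7500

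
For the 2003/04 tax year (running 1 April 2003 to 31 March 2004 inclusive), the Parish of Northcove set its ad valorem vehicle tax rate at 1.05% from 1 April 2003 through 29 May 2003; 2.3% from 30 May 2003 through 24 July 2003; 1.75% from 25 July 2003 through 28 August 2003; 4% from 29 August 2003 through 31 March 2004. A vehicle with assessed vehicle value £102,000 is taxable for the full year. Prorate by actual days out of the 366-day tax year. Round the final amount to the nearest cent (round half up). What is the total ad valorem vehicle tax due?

1 April – 29 May 2003: 59 days at 1.05% → £102,000 × 1.05% × 59/366 = £172.6475
30 May – 24 July 2003: 56 days at 2.3% → £102,000 × 2.3% × 56/366 = £358.9508
25 July – 28 August 2003: 35 days at 1.75% → £102,000 × 1.75% × 35/366 = £170.6967
29 August 2003 – 31 March 2004: 216 days at 4% → £102,000 × 4% × 216/366 = £2,407.8689
Total = £3,110.1639

£3,110.16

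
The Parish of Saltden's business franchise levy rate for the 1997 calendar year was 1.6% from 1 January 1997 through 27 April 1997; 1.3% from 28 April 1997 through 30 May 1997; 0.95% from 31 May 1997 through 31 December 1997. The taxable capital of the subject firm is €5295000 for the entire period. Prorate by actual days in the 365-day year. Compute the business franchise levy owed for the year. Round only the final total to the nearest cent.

1 January – 27 April 1997: 117 days at 1.6% → €5295000 × 1.6% × 117/365 = €27156.8219
28 April – 30 May 1997: 33 days at 1.3% → €5295000 × 1.3% × 33/365 = €6223.4384
31 May – 31 December 1997: 215 days at 0.95% → €5295000 × 0.95% × 215/365 = €29630.2397
Total = €63010.5000

€63010.50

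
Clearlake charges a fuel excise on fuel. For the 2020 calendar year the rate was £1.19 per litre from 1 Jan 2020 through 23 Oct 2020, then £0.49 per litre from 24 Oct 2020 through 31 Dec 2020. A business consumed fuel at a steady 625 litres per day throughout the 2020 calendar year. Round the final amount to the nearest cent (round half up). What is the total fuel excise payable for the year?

1 Jan – 23 Oct 2020: 297 days × 625 litres/day = 185,625 litres at £1.19/litre → £220,893.75
24 Oct – 31 Dec 2020: 69 days × 625 litres/day = 43,125 litres at £0.49/litre → £21,131.25

£242,025.00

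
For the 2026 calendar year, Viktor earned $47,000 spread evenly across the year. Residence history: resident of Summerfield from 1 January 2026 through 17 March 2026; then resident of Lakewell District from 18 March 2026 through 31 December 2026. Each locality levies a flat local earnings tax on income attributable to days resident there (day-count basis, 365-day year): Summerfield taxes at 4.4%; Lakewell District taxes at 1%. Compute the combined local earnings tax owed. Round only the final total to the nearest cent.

$802.73

Summerfield, 1 January – 17 March 2026: 76 days → $47,000 × 4.4% × 76/365 = $430.5973
Lakewell District, 18 March – 31 December 2026: 289 days → $47,000 × 1% × 289/365 = $372.1370
Total = $802.7342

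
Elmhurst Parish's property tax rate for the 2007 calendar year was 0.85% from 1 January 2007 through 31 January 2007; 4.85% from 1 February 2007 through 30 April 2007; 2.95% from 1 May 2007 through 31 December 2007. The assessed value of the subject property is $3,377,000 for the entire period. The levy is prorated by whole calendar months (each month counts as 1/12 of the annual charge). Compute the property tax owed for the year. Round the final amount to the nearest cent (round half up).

1 January – 31 January 2007: 1 month at 0.85% → $3,377,000 × 0.85% × 1/12 = $2,392.0417
1 February – 30 April 2007: 3 months at 4.85% → $3,377,000 × 4.85% × 3/12 = $40,946.1250
1 May – 31 December 2007: 8 months at 2.95% → $3,377,000 × 2.95% × 8/12 = $66,414.3333
Total = $109,752.5000

$109,752.50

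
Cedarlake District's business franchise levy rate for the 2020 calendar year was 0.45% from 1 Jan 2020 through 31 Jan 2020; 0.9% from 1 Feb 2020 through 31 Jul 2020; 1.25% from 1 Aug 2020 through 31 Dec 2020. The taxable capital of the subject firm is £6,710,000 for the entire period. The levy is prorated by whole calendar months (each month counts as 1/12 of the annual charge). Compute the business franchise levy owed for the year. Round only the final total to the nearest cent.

£67,659.17

1 Jan – 31 Jan 2020: 1 month at 0.45% → £6,710,000 × 0.45% × 1/12 = £2,516.2500
1 Feb – 31 Jul 2020: 6 months at 0.9% → £6,710,000 × 0.9% × 6/12 = £30,195.0000
1 Aug – 31 Dec 2020: 5 months at 1.25% → £6,710,000 × 1.25% × 5/12 = £34,947.9167
Total = £67,659.1667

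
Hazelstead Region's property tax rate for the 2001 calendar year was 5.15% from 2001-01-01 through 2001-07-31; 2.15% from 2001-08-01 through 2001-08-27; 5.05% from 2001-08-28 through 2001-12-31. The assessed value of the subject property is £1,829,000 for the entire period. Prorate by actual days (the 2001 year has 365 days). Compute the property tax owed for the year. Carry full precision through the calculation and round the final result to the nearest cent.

2001-01-01 to 2001-07-31: 212 days at 5.15% → £1,829,000 × 5.15% × 212/365 = £54,709.6493
2001-08-01 to 2001-08-27: 27 days at 2.15% → £1,829,000 × 2.15% × 27/365 = £2,908.8616
2001-08-28 to 2001-12-31: 126 days at 5.05% → £1,829,000 × 5.05% × 126/365 = £31,884.7315
Total = £89,503.2425

£89,503.24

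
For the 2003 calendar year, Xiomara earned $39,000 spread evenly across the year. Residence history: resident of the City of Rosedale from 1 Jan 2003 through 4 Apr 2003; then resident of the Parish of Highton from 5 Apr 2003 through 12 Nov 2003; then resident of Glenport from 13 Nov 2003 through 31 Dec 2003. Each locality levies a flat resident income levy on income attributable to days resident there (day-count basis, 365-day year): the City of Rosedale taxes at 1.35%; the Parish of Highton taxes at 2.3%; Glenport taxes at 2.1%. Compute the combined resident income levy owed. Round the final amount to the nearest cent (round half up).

$791.11

The City of Rosedale, 1 Jan – 4 Apr 2003: 94 days → $39,000 × 1.35% × 94/365 = $135.5918
The Parish of Highton, 5 Apr – 12 Nov 2003: 222 days → $39,000 × 2.3% × 222/365 = $545.5726
Glenport, 13 Nov – 31 Dec 2003: 49 days → $39,000 × 2.1% × 49/365 = $109.9479
Total = $791.1123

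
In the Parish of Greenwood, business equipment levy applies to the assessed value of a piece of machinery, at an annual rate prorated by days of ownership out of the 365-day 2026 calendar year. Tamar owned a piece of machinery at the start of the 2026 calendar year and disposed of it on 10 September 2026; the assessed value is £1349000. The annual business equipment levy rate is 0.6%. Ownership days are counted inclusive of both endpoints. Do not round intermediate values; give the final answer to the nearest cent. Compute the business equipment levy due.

Days held (1 January – 10 September 2026): 253 out of 365
Tax = £1349000 × 0.6% × 253/365 = £5610.3616

£5610.36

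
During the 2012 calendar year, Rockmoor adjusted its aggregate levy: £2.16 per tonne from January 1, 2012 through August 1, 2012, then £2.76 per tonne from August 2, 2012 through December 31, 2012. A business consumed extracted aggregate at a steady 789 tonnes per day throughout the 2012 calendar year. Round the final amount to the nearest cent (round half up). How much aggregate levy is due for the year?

£695708.64

January 1 – August 1, 2012: 214 days × 789 tonnes/day = 168,846 tonnes at £2.16/tonne → £364707.36
August 2 – December 31, 2012: 152 days × 789 tonnes/day = 119,928 tonnes at £2.76/tonne → £331001.28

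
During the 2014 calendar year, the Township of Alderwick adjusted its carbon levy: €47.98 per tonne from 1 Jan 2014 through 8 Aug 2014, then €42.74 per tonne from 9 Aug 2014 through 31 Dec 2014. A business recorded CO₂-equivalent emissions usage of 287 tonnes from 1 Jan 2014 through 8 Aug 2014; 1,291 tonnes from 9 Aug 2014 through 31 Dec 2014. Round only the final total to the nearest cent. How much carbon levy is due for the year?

€68947.60

1 Jan – 8 Aug 2014: 287 tonnes at €47.98/tonne → €13770.26
9 Aug – 31 Dec 2014: 1,291 tonnes at €42.74/tonne → €55177.34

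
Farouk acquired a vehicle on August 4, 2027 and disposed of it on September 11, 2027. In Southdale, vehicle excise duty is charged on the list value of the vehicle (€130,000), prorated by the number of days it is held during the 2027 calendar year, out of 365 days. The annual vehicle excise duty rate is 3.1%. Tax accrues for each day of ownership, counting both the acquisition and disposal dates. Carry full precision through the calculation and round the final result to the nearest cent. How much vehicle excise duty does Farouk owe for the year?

€430.60

Days held (August 4 – September 11, 2027): 39 out of 365
Tax = €130,000 × 3.1% × 39/365 = €430.6027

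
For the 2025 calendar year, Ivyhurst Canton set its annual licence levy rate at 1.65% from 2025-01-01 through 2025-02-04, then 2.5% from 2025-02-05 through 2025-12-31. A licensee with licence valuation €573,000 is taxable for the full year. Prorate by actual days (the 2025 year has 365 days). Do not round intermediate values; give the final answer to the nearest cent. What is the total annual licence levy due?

€13,857.97

2025-01-01 to 2025-02-04: 35 days at 1.65% → €573,000 × 1.65% × 35/365 = €906.5959
2025-02-05 to 2025-12-31: 330 days at 2.5% → €573,000 × 2.5% × 330/365 = €12,951.3699
Total = €13,857.9658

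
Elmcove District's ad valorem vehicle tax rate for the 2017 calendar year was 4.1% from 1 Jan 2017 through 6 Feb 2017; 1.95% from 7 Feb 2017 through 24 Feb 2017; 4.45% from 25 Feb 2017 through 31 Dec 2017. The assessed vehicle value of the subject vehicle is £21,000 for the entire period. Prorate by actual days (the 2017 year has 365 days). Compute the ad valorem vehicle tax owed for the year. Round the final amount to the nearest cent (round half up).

1 Jan – 6 Feb 2017: 37 days at 4.1% → £21,000 × 4.1% × 37/365 = £87.2795
7 Feb – 24 Feb 2017: 18 days at 1.95% → £21,000 × 1.95% × 18/365 = £20.1945
25 Feb – 31 Dec 2017: 310 days at 4.45% → £21,000 × 4.45% × 310/365 = £793.6849
Total = £901.1589

£901.16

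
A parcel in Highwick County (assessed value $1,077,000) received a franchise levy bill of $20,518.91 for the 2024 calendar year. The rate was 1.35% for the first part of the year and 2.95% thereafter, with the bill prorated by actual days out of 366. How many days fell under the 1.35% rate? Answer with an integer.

239 days

Let d = days at the first rate; then 366 − d days at the second rate.
$1,077,000 × [1.35%·d + 2.95%·(366−d)] / 366 = $20,518.91
Solving gives d = 239, so the new rate took effect on 27 August 2024.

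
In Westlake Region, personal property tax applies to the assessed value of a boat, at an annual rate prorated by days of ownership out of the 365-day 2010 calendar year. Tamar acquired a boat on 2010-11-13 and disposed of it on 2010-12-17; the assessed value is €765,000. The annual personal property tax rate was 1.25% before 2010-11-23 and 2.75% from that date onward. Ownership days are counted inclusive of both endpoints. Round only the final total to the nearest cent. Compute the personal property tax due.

2010-11-13 to 2010-11-22: 10 days at 1.25% → €765,000 × 1.25% × 10/365 = €261.9863
2010-11-23 to 2010-12-17: 25 days at 2.75% → €765,000 × 2.75% × 25/365 = €1,440.9247
Total = €1,702.9110

€1,702.91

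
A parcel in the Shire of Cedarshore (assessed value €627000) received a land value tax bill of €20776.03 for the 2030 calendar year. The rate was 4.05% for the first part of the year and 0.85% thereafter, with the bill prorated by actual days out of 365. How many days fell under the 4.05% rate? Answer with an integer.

Let d = days at the first rate; then 365 − d days at the second rate.
€627000 × [4.05%·d + 0.85%·(365−d)] / 365 = €20776.03
Solving gives d = 281, so the new rate took effect on October 9, 2030.

281 days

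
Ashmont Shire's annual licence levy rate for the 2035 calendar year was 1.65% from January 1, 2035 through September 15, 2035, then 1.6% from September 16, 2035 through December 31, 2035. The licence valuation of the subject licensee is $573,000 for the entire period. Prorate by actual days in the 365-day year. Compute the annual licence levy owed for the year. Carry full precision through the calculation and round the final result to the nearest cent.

January 1 – September 15, 2035: 258 days at 1.65% → $573,000 × 1.65% × 258/365 = $6,682.9068
September 16 – December 31, 2035: 107 days at 1.6% → $573,000 × 1.6% × 107/365 = $2,687.6055
Total = $9,370.5123

$9,370.51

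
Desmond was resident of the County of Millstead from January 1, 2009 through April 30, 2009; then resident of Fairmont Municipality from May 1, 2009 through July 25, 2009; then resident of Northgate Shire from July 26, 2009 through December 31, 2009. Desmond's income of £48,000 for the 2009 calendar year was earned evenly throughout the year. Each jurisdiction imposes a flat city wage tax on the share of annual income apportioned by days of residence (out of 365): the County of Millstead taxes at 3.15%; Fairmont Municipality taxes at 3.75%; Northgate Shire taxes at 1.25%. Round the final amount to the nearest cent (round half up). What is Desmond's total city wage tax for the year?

£1,182.58

The County of Millstead, January 1 – April 30, 2009: 120 days → £48,000 × 3.15% × 120/365 = £497.0959
Fairmont Municipality, May 1 – July 25, 2009: 86 days → £48,000 × 3.75% × 86/365 = £424.1096
Northgate Shire, July 26 – December 31, 2009: 159 days → £48,000 × 1.25% × 159/365 = £261.3699
Total = £1,182.5753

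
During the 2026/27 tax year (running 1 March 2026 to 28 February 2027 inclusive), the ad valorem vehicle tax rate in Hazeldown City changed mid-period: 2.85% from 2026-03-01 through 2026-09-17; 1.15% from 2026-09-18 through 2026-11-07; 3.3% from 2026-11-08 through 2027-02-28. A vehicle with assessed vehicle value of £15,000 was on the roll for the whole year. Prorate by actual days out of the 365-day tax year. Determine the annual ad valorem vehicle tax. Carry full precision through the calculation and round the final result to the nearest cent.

£412.77

2026-03-01 to 2026-09-17: 201 days at 2.85% → £15,000 × 2.85% × 201/365 = £235.4178
2026-09-18 to 2026-11-07: 51 days at 1.15% → £15,000 × 1.15% × 51/365 = £24.1027
2026-11-08 to 2027-02-28: 113 days at 3.3% → £15,000 × 3.3% × 113/365 = £153.2466
Total = £412.7671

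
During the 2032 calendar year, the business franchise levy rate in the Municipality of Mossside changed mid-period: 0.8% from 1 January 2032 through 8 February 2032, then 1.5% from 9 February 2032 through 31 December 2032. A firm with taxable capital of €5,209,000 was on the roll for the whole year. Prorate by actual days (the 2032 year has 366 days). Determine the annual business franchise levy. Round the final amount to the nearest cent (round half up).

€74,249.60

1 January – 8 February 2032: 39 days at 0.8% → €5,209,000 × 0.8% × 39/366 = €4,440.4590
9 February – 31 December 2032: 327 days at 1.5% → €5,209,000 × 1.5% × 327/366 = €69,809.1393
Total = €74,249.5984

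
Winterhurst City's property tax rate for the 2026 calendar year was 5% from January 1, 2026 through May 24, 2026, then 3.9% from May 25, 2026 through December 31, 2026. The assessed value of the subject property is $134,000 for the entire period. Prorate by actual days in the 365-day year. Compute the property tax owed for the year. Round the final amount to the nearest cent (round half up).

January 1 – May 24, 2026: 144 days at 5% → $134,000 × 5% × 144/365 = $2,643.2877
May 25 – December 31, 2026: 221 days at 3.9% → $134,000 × 3.9% × 221/365 = $3,164.2356
Total = $5,807.5233

$5,807.52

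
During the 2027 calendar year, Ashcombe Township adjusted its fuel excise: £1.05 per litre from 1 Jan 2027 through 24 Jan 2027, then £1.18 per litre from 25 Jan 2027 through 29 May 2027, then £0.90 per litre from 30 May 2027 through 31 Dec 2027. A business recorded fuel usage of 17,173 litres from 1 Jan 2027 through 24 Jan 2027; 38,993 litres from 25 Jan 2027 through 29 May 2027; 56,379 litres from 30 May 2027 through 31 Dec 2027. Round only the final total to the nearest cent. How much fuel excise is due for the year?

1 Jan – 24 Jan 2027: 17,173 litres at £1.05/litre → £18,031.65
25 Jan – 29 May 2027: 38,993 litres at £1.18/litre → £46,011.74
30 May – 31 Dec 2027: 56,379 litres at £0.90/litre → £50,741.10

£114,784.49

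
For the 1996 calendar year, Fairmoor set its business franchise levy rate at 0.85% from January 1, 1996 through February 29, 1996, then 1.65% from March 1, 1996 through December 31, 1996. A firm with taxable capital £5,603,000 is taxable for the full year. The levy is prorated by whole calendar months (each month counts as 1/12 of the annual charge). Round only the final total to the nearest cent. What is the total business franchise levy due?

January 1 – February 29, 1996: 2 months at 0.85% → £5,603,000 × 0.85% × 2/12 = £7,937.5833
March 1 – December 31, 1996: 10 months at 1.65% → £5,603,000 × 1.65% × 10/12 = £77,041.2500
Total = £84,978.8333

£84,978.83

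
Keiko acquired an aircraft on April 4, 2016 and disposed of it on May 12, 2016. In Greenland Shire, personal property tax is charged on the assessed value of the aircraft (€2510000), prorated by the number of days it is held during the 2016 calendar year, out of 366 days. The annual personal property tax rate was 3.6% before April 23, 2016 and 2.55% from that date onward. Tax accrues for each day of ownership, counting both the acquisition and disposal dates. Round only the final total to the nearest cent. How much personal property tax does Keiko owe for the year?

€8188.36

April 4 – April 22, 2016: 19 days at 3.6% → €2510000 × 3.6% × 19/366 = €4690.8197
April 23 – May 12, 2016: 20 days at 2.55% → €2510000 × 2.55% × 20/366 = €3497.5410
Total = €8188.3607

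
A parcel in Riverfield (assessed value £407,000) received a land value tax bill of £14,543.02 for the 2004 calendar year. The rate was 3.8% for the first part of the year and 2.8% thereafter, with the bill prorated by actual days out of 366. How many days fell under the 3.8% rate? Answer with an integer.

283 days

Let d = days at the first rate; then 366 − d days at the second rate.
£407,000 × [3.8%·d + 2.8%·(366−d)] / 366 = £14,543.02
Solving gives d = 283, so the new rate took effect on October 10, 2004.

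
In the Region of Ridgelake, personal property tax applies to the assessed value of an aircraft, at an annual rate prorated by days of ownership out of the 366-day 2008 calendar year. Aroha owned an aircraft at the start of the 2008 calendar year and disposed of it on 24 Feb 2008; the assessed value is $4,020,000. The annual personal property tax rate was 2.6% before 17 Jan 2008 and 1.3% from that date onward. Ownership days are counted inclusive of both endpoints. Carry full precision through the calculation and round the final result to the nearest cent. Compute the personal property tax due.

$10,137.87

1 Jan – 16 Jan 2008: 16 days at 2.6% → $4,020,000 × 2.6% × 16/366 = $4,569.1803
17 Jan – 24 Feb 2008: 39 days at 1.3% → $4,020,000 × 1.3% × 39/366 = $5,568.6885
Total = $10,137.8689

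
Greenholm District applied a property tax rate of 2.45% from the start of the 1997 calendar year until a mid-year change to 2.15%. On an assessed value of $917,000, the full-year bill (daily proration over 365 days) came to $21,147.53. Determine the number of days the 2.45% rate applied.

190 days

Let d = days at the first rate; then 365 − d days at the second rate.
$917,000 × [2.45%·d + 2.15%·(365−d)] / 365 = $21,147.53
Solving gives d = 190, so the new rate took effect on 10 July 1997.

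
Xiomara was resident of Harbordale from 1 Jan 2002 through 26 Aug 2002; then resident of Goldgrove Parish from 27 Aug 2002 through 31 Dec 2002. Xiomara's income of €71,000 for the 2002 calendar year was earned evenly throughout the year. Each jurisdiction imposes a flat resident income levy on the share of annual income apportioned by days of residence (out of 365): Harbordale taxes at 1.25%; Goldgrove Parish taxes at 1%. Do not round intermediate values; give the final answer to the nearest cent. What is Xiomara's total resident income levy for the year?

Harbordale, 1 Jan – 26 Aug 2002: 238 days → €71,000 × 1.25% × 238/365 = €578.6986
Goldgrove Parish, 27 Aug – 31 Dec 2002: 127 days → €71,000 × 1% × 127/365 = €247.0411
Total = €825.7397

€825.74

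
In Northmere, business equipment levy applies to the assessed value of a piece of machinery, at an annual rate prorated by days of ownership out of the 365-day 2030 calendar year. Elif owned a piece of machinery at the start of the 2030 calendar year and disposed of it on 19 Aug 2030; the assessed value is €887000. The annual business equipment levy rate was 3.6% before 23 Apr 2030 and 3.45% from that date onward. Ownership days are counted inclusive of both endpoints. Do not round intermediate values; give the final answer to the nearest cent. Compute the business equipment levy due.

€19775.24

1 Jan – 22 Apr 2030: 112 days at 3.6% → €887000 × 3.6% × 112/365 = €9798.3123
23 Apr – 19 Aug 2030: 119 days at 3.45% → €887000 × 3.45% × 119/365 = €9976.9274
Total = €19775.2397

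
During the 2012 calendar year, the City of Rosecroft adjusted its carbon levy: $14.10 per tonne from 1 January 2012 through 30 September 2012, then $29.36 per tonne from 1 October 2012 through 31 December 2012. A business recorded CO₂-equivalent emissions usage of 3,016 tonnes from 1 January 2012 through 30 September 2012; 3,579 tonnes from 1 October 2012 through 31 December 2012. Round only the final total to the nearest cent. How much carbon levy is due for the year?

$147,605.04

1 January – 30 September 2012: 3,016 tonnes at $14.10/tonne → $42,525.60
1 October – 31 December 2012: 3,579 tonnes at $29.36/tonne → $105,079.44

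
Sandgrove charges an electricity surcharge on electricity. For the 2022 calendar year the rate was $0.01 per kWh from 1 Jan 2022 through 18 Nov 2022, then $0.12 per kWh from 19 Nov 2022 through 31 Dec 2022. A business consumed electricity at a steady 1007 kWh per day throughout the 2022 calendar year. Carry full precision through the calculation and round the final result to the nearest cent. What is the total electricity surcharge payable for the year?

$8,438.66

1 Jan – 18 Nov 2022: 322 days × 1007 kWh/day = 324,254 kWh at $0.01/kWh → $3,242.54
19 Nov – 31 Dec 2022: 43 days × 1007 kWh/day = 43,301 kWh at $0.12/kWh → $5,196.12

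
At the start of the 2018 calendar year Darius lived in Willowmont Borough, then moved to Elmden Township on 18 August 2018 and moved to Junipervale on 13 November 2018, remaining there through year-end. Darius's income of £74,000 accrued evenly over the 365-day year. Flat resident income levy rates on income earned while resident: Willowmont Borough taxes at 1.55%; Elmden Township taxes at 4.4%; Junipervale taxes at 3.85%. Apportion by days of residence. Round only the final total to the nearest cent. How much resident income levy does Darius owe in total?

Willowmont Borough, 1 January – 17 August 2018: 229 days → £74,000 × 1.55% × 229/365 = £719.6247
Elmden Township, 18 August – 12 November 2018: 87 days → £74,000 × 4.4% × 87/365 = £776.0877
Junipervale, 13 November – 31 December 2018: 49 days → £74,000 × 3.85% × 49/365 = £382.4685
Total = £1,878.1808

£1,878.18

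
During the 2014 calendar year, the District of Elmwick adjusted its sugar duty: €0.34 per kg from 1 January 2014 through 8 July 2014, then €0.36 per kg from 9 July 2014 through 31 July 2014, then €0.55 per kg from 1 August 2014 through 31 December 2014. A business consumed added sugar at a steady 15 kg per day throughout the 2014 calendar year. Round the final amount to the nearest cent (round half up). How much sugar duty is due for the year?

1 January – 8 July 2014: 189 days × 15 kg/day = 2,835 kg at €0.34/kg → €963.90
9 July – 31 July 2014: 23 days × 15 kg/day = 345 kg at €0.36/kg → €124.20
1 August – 31 December 2014: 153 days × 15 kg/day = 2,295 kg at €0.55/kg → €1262.25

€2350.35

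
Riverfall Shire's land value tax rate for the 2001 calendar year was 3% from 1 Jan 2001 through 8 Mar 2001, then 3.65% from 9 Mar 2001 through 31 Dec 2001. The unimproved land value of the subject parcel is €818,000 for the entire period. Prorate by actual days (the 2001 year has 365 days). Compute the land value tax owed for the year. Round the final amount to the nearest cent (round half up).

€28,881.00

1 Jan – 8 Mar 2001: 67 days at 3% → €818,000 × 3% × 67/365 = €4,504.6027
9 Mar – 31 Dec 2001: 298 days at 3.65% → €818,000 × 3.65% × 298/365 = €24,376.4000
Total = €28,881.0027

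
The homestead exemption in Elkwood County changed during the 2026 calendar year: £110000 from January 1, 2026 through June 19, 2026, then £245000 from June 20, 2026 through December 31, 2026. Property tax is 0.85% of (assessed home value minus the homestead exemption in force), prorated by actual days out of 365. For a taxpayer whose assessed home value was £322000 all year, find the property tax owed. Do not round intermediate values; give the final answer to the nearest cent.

£1188.95

January 1 – June 19, 2026: 170 days, exemption £110000 → (£322000 − £110000) × 0.85% × 170/365 = £839.2877
June 20 – December 31, 2026: 195 days, exemption £245000 → (£322000 − £245000) × 0.85% × 195/365 = £349.6644
Total = £1188.9521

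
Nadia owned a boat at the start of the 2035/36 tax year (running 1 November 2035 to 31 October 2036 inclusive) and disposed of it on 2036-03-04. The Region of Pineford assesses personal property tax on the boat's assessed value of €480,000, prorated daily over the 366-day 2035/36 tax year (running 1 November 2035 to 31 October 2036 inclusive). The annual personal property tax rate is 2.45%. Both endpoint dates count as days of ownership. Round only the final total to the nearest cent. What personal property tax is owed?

€4,016.39

Days held (2035-11-01 to 2036-03-04): 125 out of 366
Tax = €480,000 × 2.45% × 125/366 = €4,016.3934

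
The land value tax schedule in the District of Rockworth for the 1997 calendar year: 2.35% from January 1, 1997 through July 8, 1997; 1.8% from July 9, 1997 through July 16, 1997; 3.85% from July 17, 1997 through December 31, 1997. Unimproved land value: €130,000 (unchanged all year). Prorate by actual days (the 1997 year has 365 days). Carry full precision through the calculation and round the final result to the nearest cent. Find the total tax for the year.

January 1 – July 8, 1997: 189 days at 2.35% → €130,000 × 2.35% × 189/365 = €1,581.9041
July 9 – July 16, 1997: 8 days at 1.8% → €130,000 × 1.8% × 8/365 = €51.2877
July 17 – December 31, 1997: 168 days at 3.85% → €130,000 × 3.85% × 168/365 = €2,303.6712
Total = €3,936.8630

€3,936.86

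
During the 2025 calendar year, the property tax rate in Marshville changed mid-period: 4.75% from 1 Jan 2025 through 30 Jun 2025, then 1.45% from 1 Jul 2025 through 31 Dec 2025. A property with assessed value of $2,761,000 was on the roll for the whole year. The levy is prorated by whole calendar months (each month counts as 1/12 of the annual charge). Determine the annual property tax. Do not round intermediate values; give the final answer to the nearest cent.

1 Jan – 30 Jun 2025: 6 months at 4.75% → $2,761,000 × 4.75% × 6/12 = $65,573.7500
1 Jul – 31 Dec 2025: 6 months at 1.45% → $2,761,000 × 1.45% × 6/12 = $20,017.2500
Total = $85,591.0000

$85,591.00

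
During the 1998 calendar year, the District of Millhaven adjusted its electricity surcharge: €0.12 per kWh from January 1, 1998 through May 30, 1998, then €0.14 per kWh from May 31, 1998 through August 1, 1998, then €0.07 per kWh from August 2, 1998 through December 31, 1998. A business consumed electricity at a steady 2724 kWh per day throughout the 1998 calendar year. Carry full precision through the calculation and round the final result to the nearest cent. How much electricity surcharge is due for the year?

January 1 – May 30, 1998: 150 days × 2724 kWh/day = 408,600 kWh at €0.12/kWh → €49,032.00
May 31 – August 1, 1998: 63 days × 2724 kWh/day = 171,612 kWh at €0.14/kWh → €24,025.68
August 2 – December 31, 1998: 152 days × 2724 kWh/day = 414,048 kWh at €0.07/kWh → €28,983.36

€102,041.04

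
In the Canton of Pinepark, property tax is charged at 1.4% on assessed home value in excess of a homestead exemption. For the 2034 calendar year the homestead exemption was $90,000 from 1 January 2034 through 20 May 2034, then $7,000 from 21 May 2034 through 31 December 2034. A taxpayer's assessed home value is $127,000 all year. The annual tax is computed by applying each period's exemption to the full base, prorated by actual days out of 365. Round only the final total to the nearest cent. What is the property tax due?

$1,234.30

1 January – 20 May 2034: 140 days, exemption $90,000 → ($127,000 − $90,000) × 1.4% × 140/365 = $198.6849
21 May – 31 December 2034: 225 days, exemption $7,000 → ($127,000 − $7,000) × 1.4% × 225/365 = $1,035.6164
Total = $1,234.3014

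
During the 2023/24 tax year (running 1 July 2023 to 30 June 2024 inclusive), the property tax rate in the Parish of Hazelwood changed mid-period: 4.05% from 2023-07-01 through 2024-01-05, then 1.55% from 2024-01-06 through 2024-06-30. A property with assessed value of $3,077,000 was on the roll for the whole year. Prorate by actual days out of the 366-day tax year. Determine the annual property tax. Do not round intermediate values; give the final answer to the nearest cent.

$87,417.07

2023-07-01 to 2024-01-05: 189 days at 4.05% → $3,077,000 × 4.05% × 189/366 = $64,352.1762
2024-01-06 to 2024-06-30: 177 days at 1.55% → $3,077,000 × 1.55% × 177/366 = $23,064.8893
Total = $87,417.0656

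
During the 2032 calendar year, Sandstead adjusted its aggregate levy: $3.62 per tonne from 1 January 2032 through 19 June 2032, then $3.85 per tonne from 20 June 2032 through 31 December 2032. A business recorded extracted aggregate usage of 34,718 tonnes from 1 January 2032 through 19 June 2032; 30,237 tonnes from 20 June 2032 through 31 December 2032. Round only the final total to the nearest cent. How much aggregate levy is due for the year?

$242091.61

1 January – 19 June 2032: 34,718 tonnes at $3.62/tonne → $125679.16
20 June – 31 December 2032: 30,237 tonnes at $3.85/tonne → $116412.45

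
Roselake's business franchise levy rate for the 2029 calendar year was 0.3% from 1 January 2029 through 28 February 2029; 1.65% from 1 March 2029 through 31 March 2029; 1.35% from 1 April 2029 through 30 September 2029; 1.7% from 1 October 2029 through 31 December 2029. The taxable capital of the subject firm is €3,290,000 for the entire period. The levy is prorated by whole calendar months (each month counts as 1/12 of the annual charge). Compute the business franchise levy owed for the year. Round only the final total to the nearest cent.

1 January – 28 February 2029: 2 months at 0.3% → €3,290,000 × 0.3% × 2/12 = €1,645.0000
1 March – 31 March 2029: 1 month at 1.65% → €3,290,000 × 1.65% × 1/12 = €4,523.7500
1 April – 30 September 2029: 6 months at 1.35% → €3,290,000 × 1.35% × 6/12 = €22,207.5000
1 October – 31 December 2029: 3 months at 1.7% → €3,290,000 × 1.7% × 3/12 = €13,982.5000
Total = €42,358.7500

€42,358.75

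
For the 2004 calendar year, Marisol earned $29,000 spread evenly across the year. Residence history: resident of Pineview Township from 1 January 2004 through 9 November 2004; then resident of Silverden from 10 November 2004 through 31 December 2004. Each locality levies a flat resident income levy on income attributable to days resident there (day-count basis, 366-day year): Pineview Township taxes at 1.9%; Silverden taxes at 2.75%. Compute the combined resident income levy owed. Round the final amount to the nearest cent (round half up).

$586.02

Pineview Township, 1 January – 9 November 2004: 314 days → $29,000 × 1.9% × 314/366 = $472.7158
Silverden, 10 November – 31 December 2004: 52 days → $29,000 × 2.75% × 52/366 = $113.3060
Total = $586.0219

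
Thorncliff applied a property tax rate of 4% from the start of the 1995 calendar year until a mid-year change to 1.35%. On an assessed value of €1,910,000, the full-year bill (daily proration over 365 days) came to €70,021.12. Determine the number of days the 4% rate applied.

Let d = days at the first rate; then 365 − d days at the second rate.
€1,910,000 × [4%·d + 1.35%·(365−d)] / 365 = €70,021.12
Solving gives d = 319, so the new rate took effect on November 16, 1995.

319 days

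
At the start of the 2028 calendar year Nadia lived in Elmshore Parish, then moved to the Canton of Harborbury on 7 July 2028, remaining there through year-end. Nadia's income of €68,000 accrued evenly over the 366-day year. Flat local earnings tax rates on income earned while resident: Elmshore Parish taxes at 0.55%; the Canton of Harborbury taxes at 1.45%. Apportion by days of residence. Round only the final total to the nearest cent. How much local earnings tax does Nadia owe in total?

€671.64

Elmshore Parish, 1 January – 6 July 2028: 188 days → €68,000 × 0.55% × 188/366 = €192.1093
The Canton of Harborbury, 7 July – 31 December 2028: 178 days → €68,000 × 1.45% × 178/366 = €479.5301
Total = €671.6393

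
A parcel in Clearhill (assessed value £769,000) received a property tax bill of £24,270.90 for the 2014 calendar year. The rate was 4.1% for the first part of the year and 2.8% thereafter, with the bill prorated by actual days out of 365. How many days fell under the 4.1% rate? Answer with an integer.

100 days

Let d = days at the first rate; then 365 − d days at the second rate.
£769,000 × [4.1%·d + 2.8%·(365−d)] / 365 = £24,270.90
Solving gives d = 100, so the new rate took effect on 11 April 2014.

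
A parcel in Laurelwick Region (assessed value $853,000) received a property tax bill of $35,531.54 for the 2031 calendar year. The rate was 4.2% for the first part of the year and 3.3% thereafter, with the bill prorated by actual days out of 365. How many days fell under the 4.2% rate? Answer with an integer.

351 days

Let d = days at the first rate; then 365 − d days at the second rate.
$853,000 × [4.2%·d + 3.3%·(365−d)] / 365 = $35,531.54
Solving gives d = 351, so the new rate took effect on 18 Dec 2031.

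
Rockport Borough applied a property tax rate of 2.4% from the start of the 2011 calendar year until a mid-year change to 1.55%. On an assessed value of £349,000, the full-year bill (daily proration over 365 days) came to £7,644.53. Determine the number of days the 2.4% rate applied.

275 days

Let d = days at the first rate; then 365 − d days at the second rate.
£349,000 × [2.4%·d + 1.55%·(365−d)] / 365 = £7,644.53
Solving gives d = 275, so the new rate took effect on October 3, 2011.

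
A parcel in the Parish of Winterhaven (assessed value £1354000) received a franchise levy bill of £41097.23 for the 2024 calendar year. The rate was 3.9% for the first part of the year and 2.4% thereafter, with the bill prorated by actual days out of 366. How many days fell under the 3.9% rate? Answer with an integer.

155 days

Let d = days at the first rate; then 366 − d days at the second rate.
£1354000 × [3.9%·d + 2.4%·(366−d)] / 366 = £41097.23
Solving gives d = 155, so the new rate took effect on June 4, 2024.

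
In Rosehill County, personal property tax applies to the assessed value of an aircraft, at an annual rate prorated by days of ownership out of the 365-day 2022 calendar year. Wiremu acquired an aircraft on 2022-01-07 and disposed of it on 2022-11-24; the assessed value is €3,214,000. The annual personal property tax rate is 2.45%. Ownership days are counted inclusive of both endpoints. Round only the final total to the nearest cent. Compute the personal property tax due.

€69,466.43

Days held (2022-01-07 to 2022-11-24): 322 out of 365
Tax = €3,214,000 × 2.45% × 322/365 = €69,466.4274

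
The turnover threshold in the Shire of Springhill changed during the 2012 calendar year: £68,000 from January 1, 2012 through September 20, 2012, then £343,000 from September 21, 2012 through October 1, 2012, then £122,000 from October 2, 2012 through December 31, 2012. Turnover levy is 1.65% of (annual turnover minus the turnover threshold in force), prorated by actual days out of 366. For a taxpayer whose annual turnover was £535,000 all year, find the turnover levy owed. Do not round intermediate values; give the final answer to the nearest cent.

January 1 – September 20, 2012: 264 days, exemption £68,000 → (£535,000 − £68,000) × 1.65% × 264/366 = £5,558.0656
September 21 – October 1, 2012: 11 days, exemption £343,000 → (£535,000 − £343,000) × 1.65% × 11/366 = £95.2131
October 2 – December 31, 2012: 91 days, exemption £122,000 → (£535,000 − £122,000) × 1.65% × 91/366 = £1,694.3156
Total = £7,347.5943

£7,347.59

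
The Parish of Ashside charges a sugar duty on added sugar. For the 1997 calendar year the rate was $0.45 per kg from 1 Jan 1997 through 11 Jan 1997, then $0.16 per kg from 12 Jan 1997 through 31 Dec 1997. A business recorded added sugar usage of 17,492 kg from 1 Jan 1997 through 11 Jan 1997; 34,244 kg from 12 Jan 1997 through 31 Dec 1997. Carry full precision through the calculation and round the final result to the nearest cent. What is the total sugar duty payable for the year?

1 Jan – 11 Jan 1997: 17,492 kg at $0.45/kg → $7871.40
12 Jan – 31 Dec 1997: 34,244 kg at $0.16/kg → $5479.04

$13350.44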